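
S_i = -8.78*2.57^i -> [-8.78, -22.56, -57.99, -149.04, -383.02]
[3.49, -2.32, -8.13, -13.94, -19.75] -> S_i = 3.49 + -5.81*i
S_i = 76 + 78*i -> [76, 154, 232, 310, 388]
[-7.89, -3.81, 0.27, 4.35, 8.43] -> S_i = -7.89 + 4.08*i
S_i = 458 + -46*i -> [458, 412, 366, 320, 274]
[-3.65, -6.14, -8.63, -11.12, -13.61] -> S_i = -3.65 + -2.49*i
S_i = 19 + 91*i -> [19, 110, 201, 292, 383]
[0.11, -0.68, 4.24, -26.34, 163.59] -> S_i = 0.11*(-6.21)^i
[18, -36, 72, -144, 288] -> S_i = 18*-2^i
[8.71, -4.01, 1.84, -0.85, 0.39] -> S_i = 8.71*(-0.46)^i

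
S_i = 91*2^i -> [91, 182, 364, 728, 1456]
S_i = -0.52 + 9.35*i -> [-0.52, 8.83, 18.18, 27.53, 36.88]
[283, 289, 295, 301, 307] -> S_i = 283 + 6*i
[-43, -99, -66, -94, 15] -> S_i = Random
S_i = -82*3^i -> [-82, -246, -738, -2214, -6642]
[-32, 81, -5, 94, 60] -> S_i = Random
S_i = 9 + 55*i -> [9, 64, 119, 174, 229]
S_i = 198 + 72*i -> [198, 270, 342, 414, 486]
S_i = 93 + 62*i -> [93, 155, 217, 279, 341]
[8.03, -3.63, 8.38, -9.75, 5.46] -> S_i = Random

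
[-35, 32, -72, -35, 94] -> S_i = Random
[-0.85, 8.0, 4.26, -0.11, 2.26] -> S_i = Random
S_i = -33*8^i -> [-33, -264, -2112, -16896, -135168]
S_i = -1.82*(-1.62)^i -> [-1.82, 2.95, -4.78, 7.74, -12.54]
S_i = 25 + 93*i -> [25, 118, 211, 304, 397]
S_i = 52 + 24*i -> [52, 76, 100, 124, 148]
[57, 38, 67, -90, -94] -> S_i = Random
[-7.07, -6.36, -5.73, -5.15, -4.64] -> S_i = -7.07*0.90^i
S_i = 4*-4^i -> [4, -16, 64, -256, 1024]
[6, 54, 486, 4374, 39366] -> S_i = 6*9^i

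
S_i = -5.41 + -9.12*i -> [-5.41, -14.53, -23.65, -32.77, -41.89]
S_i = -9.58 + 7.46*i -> [-9.58, -2.12, 5.34, 12.8, 20.26]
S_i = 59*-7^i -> [59, -413, 2891, -20237, 141659]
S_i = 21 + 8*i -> [21, 29, 37, 45, 53]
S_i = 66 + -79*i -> [66, -13, -92, -171, -250]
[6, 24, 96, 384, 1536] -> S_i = 6*4^i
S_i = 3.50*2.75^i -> [3.5, 9.62, 26.47, 72.79, 200.17]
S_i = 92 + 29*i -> [92, 121, 150, 179, 208]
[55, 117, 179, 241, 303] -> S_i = 55 + 62*i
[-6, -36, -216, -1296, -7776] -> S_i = -6*6^i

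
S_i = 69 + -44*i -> [69, 25, -19, -63, -107]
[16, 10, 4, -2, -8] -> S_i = 16 + -6*i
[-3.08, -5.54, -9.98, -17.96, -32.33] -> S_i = -3.08*1.80^i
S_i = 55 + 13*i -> [55, 68, 81, 94, 107]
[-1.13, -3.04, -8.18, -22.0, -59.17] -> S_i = -1.13*2.69^i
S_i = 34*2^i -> [34, 68, 136, 272, 544]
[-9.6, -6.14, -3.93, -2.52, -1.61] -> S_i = -9.60*0.64^i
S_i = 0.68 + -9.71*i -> [0.68, -9.03, -18.74, -28.45, -38.16]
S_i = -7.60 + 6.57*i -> [-7.6, -1.03, 5.54, 12.11, 18.68]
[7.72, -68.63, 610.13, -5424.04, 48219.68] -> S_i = 7.72*(-8.89)^i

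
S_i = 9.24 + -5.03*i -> [9.24, 4.21, -0.82, -5.85, -10.88]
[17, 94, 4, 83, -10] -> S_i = Random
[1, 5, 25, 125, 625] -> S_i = 1*5^i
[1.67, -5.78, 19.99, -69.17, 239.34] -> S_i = 1.67*(-3.46)^i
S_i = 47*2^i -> [47, 94, 188, 376, 752]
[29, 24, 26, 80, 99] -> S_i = Random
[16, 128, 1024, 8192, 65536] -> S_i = 16*8^i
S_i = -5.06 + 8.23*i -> [-5.06, 3.17, 11.4, 19.63, 27.86]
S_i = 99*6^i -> [99, 594, 3564, 21384, 128304]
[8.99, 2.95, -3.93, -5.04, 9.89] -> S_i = Random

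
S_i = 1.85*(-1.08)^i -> [1.85, -2.0, 2.16, -2.33, 2.52]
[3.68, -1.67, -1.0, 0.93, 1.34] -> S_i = Random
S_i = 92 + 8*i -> [92, 100, 108, 116, 124]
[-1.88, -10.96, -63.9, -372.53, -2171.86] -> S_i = -1.88*5.83^i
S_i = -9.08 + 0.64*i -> [-9.08, -8.44, -7.8, -7.16, -6.52]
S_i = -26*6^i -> [-26, -156, -936, -5616, -33696]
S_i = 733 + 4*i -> [733, 737, 741, 745, 749]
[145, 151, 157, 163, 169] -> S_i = 145 + 6*i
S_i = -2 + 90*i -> [-2, 88, 178, 268, 358]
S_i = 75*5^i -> [75, 375, 1875, 9375, 46875]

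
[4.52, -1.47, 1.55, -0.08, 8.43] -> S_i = Random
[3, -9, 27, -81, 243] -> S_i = 3*-3^i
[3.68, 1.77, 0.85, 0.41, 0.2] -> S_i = 3.68*0.48^i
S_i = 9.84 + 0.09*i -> [9.84, 9.93, 10.02, 10.11, 10.2]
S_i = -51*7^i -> [-51, -357, -2499, -17493, -122451]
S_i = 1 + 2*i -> [1, 3, 5, 7, 9]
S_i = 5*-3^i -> [5, -15, 45, -135, 405]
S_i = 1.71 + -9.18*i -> [1.71, -7.47, -16.65, -25.83, -35.01]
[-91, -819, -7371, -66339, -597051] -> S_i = -91*9^i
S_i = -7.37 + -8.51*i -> [-7.37, -15.88, -24.39, -32.9, -41.41]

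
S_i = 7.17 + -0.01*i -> [7.17, 7.16, 7.15, 7.14, 7.13]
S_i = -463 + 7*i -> [-463, -456, -449, -442, -435]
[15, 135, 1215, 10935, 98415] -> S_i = 15*9^i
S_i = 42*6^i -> [42, 252, 1512, 9072, 54432]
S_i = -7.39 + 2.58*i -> [-7.39, -4.81, -2.23, 0.35, 2.93]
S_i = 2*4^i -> [2, 8, 32, 128, 512]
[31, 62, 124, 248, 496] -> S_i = 31*2^i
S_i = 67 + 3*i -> [67, 70, 73, 76, 79]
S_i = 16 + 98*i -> [16, 114, 212, 310, 408]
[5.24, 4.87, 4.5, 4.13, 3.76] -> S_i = 5.24 + -0.37*i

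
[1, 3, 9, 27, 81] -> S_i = 1*3^i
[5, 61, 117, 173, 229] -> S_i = 5 + 56*i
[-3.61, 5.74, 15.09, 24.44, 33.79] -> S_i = -3.61 + 9.35*i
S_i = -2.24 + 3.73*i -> [-2.24, 1.49, 5.22, 8.95, 12.68]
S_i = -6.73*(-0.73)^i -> [-6.73, 4.91, -3.59, 2.62, -1.91]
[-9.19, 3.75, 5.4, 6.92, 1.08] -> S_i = Random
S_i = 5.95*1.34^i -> [5.95, 7.97, 10.68, 14.32, 19.18]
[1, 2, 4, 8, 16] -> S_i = 1*2^i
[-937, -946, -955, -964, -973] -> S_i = -937 + -9*i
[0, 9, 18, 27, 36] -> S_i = 0 + 9*i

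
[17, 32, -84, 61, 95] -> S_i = Random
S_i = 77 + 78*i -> [77, 155, 233, 311, 389]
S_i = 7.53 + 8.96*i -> [7.53, 16.49, 25.45, 34.41, 43.37]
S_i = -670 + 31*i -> [-670, -639, -608, -577, -546]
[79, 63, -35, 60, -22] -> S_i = Random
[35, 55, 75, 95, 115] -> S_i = 35 + 20*i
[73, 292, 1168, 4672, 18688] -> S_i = 73*4^i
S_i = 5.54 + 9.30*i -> [5.54, 14.84, 24.14, 33.44, 42.74]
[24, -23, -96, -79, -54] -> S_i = Random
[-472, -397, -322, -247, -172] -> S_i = -472 + 75*i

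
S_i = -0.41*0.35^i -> [-0.41, -0.14, -0.05, -0.02, -0.01]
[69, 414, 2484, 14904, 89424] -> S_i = 69*6^i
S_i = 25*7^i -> [25, 175, 1225, 8575, 60025]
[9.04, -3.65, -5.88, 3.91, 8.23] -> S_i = Random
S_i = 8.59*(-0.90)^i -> [8.59, -7.73, 6.96, -6.26, 5.64]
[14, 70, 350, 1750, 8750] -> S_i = 14*5^i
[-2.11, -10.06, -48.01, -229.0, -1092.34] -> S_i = -2.11*4.77^i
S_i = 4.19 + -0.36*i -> [4.19, 3.83, 3.47, 3.11, 2.75]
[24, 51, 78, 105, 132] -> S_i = 24 + 27*i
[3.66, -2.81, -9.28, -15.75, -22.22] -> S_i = 3.66 + -6.47*i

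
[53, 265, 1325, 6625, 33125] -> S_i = 53*5^i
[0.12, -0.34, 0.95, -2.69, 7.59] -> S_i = 0.12*(-2.82)^i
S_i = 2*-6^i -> [2, -12, 72, -432, 2592]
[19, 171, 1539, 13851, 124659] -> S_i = 19*9^i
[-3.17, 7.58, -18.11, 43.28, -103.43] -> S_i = -3.17*(-2.39)^i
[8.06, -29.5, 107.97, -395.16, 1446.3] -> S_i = 8.06*(-3.66)^i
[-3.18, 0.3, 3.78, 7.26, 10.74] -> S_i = -3.18 + 3.48*i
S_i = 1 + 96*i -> [1, 97, 193, 289, 385]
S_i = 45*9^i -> [45, 405, 3645, 32805, 295245]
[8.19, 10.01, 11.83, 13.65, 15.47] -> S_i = 8.19 + 1.82*i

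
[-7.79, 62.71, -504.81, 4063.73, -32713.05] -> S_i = -7.79*(-8.05)^i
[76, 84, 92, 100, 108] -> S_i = 76 + 8*i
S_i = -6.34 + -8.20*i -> [-6.34, -14.54, -22.74, -30.94, -39.14]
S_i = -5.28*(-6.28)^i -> [-5.28, 33.16, -208.23, 1307.71, -8212.45]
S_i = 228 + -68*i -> [228, 160, 92, 24, -44]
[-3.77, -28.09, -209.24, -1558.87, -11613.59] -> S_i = -3.77*7.45^i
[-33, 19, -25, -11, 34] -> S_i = Random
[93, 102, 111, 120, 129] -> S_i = 93 + 9*i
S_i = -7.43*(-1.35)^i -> [-7.43, 10.03, -13.54, 18.28, -24.68]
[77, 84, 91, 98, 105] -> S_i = 77 + 7*i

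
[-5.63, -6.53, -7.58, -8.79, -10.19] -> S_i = -5.63*1.16^i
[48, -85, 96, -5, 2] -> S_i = Random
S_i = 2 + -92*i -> [2, -90, -182, -274, -366]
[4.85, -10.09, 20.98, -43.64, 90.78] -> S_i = 4.85*(-2.08)^i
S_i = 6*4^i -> [6, 24, 96, 384, 1536]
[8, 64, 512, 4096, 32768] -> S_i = 8*8^i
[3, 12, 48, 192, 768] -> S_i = 3*4^i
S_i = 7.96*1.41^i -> [7.96, 11.22, 15.83, 22.31, 31.46]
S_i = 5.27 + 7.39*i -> [5.27, 12.66, 20.05, 27.44, 34.83]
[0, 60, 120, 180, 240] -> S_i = 0 + 60*i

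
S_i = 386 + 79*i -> [386, 465, 544, 623, 702]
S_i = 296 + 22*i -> [296, 318, 340, 362, 384]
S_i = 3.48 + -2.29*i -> [3.48, 1.19, -1.1, -3.39, -5.68]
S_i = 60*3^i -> [60, 180, 540, 1620, 4860]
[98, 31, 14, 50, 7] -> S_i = Random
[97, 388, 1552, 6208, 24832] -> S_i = 97*4^i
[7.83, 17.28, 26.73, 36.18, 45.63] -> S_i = 7.83 + 9.45*i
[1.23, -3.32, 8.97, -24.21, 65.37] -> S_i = 1.23*(-2.70)^i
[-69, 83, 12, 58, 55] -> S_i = Random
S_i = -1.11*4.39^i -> [-1.11, -4.87, -21.39, -93.91, -412.27]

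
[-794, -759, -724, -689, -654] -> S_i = -794 + 35*i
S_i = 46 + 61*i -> [46, 107, 168, 229, 290]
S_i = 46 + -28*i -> [46, 18, -10, -38, -66]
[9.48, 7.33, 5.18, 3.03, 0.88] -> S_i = 9.48 + -2.15*i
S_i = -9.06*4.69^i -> [-9.06, -42.49, -199.28, -934.65, -4383.49]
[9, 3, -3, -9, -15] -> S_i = 9 + -6*i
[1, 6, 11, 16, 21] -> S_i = 1 + 5*i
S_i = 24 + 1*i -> [24, 25, 26, 27, 28]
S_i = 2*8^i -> [2, 16, 128, 1024, 8192]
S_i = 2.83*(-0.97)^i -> [2.83, -2.75, 2.66, -2.58, 2.51]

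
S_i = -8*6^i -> [-8, -48, -288, -1728, -10368]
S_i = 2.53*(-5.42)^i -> [2.53, -13.71, 74.32, -402.83, 2183.32]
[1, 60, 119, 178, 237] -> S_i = 1 + 59*i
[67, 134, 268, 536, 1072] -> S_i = 67*2^i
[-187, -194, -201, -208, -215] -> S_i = -187 + -7*i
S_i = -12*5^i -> [-12, -60, -300, -1500, -7500]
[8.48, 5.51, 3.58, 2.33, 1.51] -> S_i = 8.48*0.65^i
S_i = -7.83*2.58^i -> [-7.83, -20.2, -52.12, -134.47, -346.93]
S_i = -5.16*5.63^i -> [-5.16, -29.05, -163.56, -920.82, -5184.22]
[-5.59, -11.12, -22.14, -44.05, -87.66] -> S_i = -5.59*1.99^i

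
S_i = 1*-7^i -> [1, -7, 49, -343, 2401]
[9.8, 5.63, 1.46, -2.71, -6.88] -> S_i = 9.80 + -4.17*i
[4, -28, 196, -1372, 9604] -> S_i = 4*-7^i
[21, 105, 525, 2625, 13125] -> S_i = 21*5^i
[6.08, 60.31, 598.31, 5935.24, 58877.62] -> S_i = 6.08*9.92^i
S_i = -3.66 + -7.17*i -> [-3.66, -10.83, -18.0, -25.17, -32.34]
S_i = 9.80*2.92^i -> [9.8, 28.62, 83.56, 243.99, 712.46]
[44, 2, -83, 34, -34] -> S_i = Random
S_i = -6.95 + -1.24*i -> [-6.95, -8.19, -9.43, -10.67, -11.91]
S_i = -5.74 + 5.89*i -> [-5.74, 0.15, 6.04, 11.93, 17.82]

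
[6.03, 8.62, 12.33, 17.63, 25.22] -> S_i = 6.03*1.43^i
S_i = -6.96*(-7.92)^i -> [-6.96, 55.12, -436.58, 3457.68, -27384.82]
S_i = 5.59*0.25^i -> [5.59, 1.4, 0.35, 0.09, 0.02]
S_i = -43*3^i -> [-43, -129, -387, -1161, -3483]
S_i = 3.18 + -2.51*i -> [3.18, 0.67, -1.84, -4.35, -6.86]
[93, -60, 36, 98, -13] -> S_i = Random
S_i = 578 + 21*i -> [578, 599, 620, 641, 662]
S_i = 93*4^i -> [93, 372, 1488, 5952, 23808]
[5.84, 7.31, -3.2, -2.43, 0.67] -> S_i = Random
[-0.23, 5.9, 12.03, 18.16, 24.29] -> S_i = -0.23 + 6.13*i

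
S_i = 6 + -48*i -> [6, -42, -90, -138, -186]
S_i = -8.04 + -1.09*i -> [-8.04, -9.13, -10.22, -11.31, -12.4]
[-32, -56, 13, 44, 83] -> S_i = Random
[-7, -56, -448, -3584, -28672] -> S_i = -7*8^i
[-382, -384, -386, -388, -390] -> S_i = -382 + -2*i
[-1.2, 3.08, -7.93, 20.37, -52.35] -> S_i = -1.20*(-2.57)^i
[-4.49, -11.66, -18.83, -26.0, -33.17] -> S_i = -4.49 + -7.17*i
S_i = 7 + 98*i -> [7, 105, 203, 301, 399]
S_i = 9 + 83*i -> [9, 92, 175, 258, 341]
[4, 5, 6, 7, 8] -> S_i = 4 + 1*i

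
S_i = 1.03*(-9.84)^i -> [1.03, -10.14, 99.73, -981.35, 9656.45]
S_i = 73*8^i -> [73, 584, 4672, 37376, 299008]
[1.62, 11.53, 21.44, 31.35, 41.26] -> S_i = 1.62 + 9.91*i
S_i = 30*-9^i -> [30, -270, 2430, -21870, 196830]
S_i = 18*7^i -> [18, 126, 882, 6174, 43218]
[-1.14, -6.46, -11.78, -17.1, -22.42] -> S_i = -1.14 + -5.32*i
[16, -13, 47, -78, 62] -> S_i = Random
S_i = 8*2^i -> [8, 16, 32, 64, 128]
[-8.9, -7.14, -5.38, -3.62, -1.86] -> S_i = -8.90 + 1.76*i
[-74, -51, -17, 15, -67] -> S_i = Random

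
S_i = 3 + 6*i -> [3, 9, 15, 21, 27]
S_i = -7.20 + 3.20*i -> [-7.2, -4.0, -0.8, 2.4, 5.6]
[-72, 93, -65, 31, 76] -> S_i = Random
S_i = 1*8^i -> [1, 8, 64, 512, 4096]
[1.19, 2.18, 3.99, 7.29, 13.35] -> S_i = 1.19*1.83^i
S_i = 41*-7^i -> [41, -287, 2009, -14063, 98441]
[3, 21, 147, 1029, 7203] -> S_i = 3*7^i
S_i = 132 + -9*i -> [132, 123, 114, 105, 96]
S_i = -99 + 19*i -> [-99, -80, -61, -42, -23]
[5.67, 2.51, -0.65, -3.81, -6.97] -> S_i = 5.67 + -3.16*i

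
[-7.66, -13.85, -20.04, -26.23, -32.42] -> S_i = -7.66 + -6.19*i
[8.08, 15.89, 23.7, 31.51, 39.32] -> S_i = 8.08 + 7.81*i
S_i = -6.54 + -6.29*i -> [-6.54, -12.83, -19.12, -25.41, -31.7]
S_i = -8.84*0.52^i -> [-8.84, -4.6, -2.39, -1.24, -0.65]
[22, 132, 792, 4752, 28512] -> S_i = 22*6^i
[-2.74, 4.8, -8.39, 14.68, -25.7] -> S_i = -2.74*(-1.75)^i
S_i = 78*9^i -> [78, 702, 6318, 56862, 511758]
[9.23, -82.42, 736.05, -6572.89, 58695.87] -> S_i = 9.23*(-8.93)^i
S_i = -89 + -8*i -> [-89, -97, -105, -113, -121]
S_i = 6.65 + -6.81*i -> [6.65, -0.16, -6.97, -13.78, -20.59]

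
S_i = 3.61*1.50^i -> [3.61, 5.42, 8.12, 12.18, 18.28]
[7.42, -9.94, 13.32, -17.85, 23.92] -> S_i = 7.42*(-1.34)^i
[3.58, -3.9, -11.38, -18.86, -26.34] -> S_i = 3.58 + -7.48*i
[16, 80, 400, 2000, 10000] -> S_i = 16*5^i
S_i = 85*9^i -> [85, 765, 6885, 61965, 557685]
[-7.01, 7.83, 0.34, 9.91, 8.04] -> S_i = Random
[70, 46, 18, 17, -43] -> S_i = Random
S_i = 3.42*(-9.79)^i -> [3.42, -33.48, 327.79, -3209.03, 31416.43]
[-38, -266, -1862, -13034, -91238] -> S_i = -38*7^i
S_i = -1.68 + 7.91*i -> [-1.68, 6.23, 14.14, 22.05, 29.96]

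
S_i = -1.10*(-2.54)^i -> [-1.1, 2.79, -7.1, 18.03, -45.79]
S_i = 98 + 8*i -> [98, 106, 114, 122, 130]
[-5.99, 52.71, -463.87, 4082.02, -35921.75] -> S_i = -5.99*(-8.80)^i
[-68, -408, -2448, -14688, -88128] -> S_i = -68*6^i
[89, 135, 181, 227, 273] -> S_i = 89 + 46*i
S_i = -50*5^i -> [-50, -250, -1250, -6250, -31250]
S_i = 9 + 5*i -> [9, 14, 19, 24, 29]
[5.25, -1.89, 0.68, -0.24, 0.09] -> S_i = 5.25*(-0.36)^i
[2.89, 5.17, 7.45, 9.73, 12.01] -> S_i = 2.89 + 2.28*i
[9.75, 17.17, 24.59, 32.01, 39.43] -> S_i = 9.75 + 7.42*i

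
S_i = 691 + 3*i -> [691, 694, 697, 700, 703]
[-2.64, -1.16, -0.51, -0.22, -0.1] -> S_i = -2.64*0.44^i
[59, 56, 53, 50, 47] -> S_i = 59 + -3*i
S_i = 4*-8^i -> [4, -32, 256, -2048, 16384]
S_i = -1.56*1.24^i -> [-1.56, -1.93, -2.4, -2.97, -3.69]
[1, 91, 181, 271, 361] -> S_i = 1 + 90*i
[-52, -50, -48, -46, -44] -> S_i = -52 + 2*i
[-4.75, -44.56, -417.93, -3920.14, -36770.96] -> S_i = -4.75*9.38^i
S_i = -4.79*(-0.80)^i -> [-4.79, 3.83, -3.07, 2.45, -1.96]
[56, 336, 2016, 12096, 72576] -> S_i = 56*6^i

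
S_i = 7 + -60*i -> [7, -53, -113, -173, -233]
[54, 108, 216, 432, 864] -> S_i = 54*2^i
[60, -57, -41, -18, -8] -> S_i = Random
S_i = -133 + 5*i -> [-133, -128, -123, -118, -113]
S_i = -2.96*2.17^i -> [-2.96, -6.42, -13.94, -30.25, -65.63]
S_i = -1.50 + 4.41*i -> [-1.5, 2.91, 7.32, 11.73, 16.14]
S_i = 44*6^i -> [44, 264, 1584, 9504, 57024]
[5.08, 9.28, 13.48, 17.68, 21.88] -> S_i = 5.08 + 4.20*i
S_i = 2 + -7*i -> [2, -5, -12, -19, -26]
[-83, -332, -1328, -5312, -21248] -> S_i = -83*4^i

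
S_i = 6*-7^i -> [6, -42, 294, -2058, 14406]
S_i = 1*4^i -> [1, 4, 16, 64, 256]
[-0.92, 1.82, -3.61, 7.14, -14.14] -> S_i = -0.92*(-1.98)^i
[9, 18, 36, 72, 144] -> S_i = 9*2^i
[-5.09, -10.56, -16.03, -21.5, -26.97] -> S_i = -5.09 + -5.47*i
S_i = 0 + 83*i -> [0, 83, 166, 249, 332]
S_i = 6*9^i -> [6, 54, 486, 4374, 39366]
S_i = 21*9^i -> [21, 189, 1701, 15309, 137781]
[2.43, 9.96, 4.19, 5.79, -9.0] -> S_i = Random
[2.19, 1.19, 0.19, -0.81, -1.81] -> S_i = 2.19 + -1.00*i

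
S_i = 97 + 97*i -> [97, 194, 291, 388, 485]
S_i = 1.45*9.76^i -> [1.45, 14.15, 138.12, 1348.09, 13157.32]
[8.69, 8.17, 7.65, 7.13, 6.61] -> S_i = 8.69 + -0.52*i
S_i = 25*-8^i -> [25, -200, 1600, -12800, 102400]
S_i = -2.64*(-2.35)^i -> [-2.64, 6.2, -14.58, 34.26, -80.51]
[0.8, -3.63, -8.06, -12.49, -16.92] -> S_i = 0.80 + -4.43*i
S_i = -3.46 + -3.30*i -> [-3.46, -6.76, -10.06, -13.36, -16.66]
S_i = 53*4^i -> [53, 212, 848, 3392, 13568]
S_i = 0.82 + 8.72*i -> [0.82, 9.54, 18.26, 26.98, 35.7]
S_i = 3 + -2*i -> [3, 1, -1, -3, -5]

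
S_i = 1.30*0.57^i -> [1.3, 0.74, 0.42, 0.24, 0.14]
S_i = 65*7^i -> [65, 455, 3185, 22295, 156065]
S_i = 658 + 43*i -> [658, 701, 744, 787, 830]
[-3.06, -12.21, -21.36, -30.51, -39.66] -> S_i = -3.06 + -9.15*i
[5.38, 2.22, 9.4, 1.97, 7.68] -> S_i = Random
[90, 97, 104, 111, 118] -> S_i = 90 + 7*i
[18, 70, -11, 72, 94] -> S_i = Random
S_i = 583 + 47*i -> [583, 630, 677, 724, 771]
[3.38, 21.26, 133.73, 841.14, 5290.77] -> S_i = 3.38*6.29^i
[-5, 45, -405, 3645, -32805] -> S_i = -5*-9^i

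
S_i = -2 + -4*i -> [-2, -6, -10, -14, -18]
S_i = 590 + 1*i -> [590, 591, 592, 593, 594]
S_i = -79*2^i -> [-79, -158, -316, -632, -1264]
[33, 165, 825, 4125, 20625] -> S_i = 33*5^i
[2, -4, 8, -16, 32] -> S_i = 2*-2^i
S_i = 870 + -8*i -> [870, 862, 854, 846, 838]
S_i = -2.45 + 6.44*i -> [-2.45, 3.99, 10.43, 16.87, 23.31]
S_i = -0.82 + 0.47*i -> [-0.82, -0.35, 0.12, 0.59, 1.06]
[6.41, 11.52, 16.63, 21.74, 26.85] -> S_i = 6.41 + 5.11*i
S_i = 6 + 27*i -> [6, 33, 60, 87, 114]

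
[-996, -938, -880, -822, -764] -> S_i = -996 + 58*i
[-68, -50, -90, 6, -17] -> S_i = Random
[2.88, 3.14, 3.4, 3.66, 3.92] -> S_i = 2.88 + 0.26*i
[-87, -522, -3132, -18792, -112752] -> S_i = -87*6^i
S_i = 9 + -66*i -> [9, -57, -123, -189, -255]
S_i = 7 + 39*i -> [7, 46, 85, 124, 163]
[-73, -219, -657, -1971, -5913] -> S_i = -73*3^i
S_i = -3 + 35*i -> [-3, 32, 67, 102, 137]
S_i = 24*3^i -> [24, 72, 216, 648, 1944]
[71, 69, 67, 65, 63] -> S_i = 71 + -2*i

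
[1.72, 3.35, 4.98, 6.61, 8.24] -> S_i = 1.72 + 1.63*i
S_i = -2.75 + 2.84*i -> [-2.75, 0.09, 2.93, 5.77, 8.61]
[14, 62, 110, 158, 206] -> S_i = 14 + 48*i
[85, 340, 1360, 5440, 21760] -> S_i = 85*4^i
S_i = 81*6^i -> [81, 486, 2916, 17496, 104976]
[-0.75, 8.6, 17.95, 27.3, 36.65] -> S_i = -0.75 + 9.35*i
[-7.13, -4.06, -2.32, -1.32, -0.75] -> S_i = -7.13*0.57^i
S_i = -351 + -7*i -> [-351, -358, -365, -372, -379]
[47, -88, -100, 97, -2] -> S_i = Random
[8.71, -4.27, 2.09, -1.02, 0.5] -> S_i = 8.71*(-0.49)^i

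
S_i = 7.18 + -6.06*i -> [7.18, 1.12, -4.94, -11.0, -17.06]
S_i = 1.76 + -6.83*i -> [1.76, -5.07, -11.9, -18.73, -25.56]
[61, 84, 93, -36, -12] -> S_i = Random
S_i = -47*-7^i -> [-47, 329, -2303, 16121, -112847]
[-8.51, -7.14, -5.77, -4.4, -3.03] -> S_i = -8.51 + 1.37*i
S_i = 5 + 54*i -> [5, 59, 113, 167, 221]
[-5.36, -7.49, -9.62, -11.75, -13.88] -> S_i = -5.36 + -2.13*i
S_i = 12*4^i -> [12, 48, 192, 768, 3072]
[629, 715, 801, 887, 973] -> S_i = 629 + 86*i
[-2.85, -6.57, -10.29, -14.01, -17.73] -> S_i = -2.85 + -3.72*i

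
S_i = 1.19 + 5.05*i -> [1.19, 6.24, 11.29, 16.34, 21.39]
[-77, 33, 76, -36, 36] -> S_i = Random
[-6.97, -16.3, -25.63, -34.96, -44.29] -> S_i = -6.97 + -9.33*i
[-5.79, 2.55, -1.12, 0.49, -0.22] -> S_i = -5.79*(-0.44)^i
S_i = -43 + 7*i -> [-43, -36, -29, -22, -15]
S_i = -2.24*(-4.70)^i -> [-2.24, 10.53, -49.48, 232.56, -1093.05]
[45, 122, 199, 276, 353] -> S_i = 45 + 77*i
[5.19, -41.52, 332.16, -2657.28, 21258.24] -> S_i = 5.19*(-8.00)^i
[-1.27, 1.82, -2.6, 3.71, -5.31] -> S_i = -1.27*(-1.43)^i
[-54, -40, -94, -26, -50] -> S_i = Random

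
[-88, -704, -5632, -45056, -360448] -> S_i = -88*8^i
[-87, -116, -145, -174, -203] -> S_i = -87 + -29*i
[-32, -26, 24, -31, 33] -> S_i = Random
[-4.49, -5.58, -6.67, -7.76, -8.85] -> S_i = -4.49 + -1.09*i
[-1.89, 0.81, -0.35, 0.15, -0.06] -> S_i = -1.89*(-0.43)^i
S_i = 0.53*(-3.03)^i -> [0.53, -1.61, 4.87, -14.74, 44.67]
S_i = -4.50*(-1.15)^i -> [-4.5, 5.18, -5.95, 6.84, -7.87]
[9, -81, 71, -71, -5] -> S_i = Random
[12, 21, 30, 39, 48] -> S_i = 12 + 9*i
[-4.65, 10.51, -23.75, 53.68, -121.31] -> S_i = -4.65*(-2.26)^i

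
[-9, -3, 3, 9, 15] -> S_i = -9 + 6*i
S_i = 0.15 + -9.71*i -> [0.15, -9.56, -19.27, -28.98, -38.69]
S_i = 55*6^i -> [55, 330, 1980, 11880, 71280]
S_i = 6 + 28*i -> [6, 34, 62, 90, 118]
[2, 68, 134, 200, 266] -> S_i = 2 + 66*i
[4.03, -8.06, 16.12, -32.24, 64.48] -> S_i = 4.03*(-2.00)^i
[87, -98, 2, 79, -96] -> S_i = Random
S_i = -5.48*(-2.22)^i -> [-5.48, 12.17, -27.01, 59.96, -133.1]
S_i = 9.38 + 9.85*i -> [9.38, 19.23, 29.08, 38.93, 48.78]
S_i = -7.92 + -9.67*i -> [-7.92, -17.59, -27.26, -36.93, -46.6]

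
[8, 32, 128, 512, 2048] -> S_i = 8*4^i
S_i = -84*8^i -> [-84, -672, -5376, -43008, -344064]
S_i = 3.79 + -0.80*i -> [3.79, 2.99, 2.19, 1.39, 0.59]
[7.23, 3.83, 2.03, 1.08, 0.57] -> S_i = 7.23*0.53^i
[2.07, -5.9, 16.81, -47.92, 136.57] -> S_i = 2.07*(-2.85)^i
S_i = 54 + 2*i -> [54, 56, 58, 60, 62]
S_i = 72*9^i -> [72, 648, 5832, 52488, 472392]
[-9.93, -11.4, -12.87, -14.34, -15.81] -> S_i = -9.93 + -1.47*i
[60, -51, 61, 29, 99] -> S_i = Random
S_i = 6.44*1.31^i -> [6.44, 8.44, 11.05, 14.48, 18.97]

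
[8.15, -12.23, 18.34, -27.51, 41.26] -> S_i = 8.15*(-1.50)^i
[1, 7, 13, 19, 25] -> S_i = 1 + 6*i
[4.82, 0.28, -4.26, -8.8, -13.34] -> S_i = 4.82 + -4.54*i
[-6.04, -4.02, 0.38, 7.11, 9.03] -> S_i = Random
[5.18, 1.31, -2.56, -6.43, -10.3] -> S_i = 5.18 + -3.87*i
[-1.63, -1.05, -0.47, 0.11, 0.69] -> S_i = -1.63 + 0.58*i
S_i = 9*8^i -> [9, 72, 576, 4608, 36864]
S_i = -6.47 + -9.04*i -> [-6.47, -15.51, -24.55, -33.59, -42.63]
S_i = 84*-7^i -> [84, -588, 4116, -28812, 201684]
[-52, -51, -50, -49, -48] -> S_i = -52 + 1*i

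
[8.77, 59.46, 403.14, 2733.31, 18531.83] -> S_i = 8.77*6.78^i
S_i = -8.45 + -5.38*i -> [-8.45, -13.83, -19.21, -24.59, -29.97]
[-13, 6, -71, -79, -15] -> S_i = Random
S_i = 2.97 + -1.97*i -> [2.97, 1.0, -0.97, -2.94, -4.91]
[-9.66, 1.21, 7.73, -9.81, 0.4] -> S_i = Random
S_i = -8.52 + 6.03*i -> [-8.52, -2.49, 3.54, 9.57, 15.6]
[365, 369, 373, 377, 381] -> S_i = 365 + 4*i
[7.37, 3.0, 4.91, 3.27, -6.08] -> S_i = Random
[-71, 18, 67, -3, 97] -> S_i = Random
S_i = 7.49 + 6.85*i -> [7.49, 14.34, 21.19, 28.04, 34.89]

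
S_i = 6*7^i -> [6, 42, 294, 2058, 14406]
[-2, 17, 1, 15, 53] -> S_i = Random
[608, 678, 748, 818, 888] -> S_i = 608 + 70*i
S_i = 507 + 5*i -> [507, 512, 517, 522, 527]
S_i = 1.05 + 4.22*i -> [1.05, 5.27, 9.49, 13.71, 17.93]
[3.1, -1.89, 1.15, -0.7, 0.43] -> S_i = 3.10*(-0.61)^i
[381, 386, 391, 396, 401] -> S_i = 381 + 5*i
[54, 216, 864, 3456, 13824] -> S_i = 54*4^i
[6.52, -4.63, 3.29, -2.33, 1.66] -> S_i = 6.52*(-0.71)^i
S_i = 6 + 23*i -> [6, 29, 52, 75, 98]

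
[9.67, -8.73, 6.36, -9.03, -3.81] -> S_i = Random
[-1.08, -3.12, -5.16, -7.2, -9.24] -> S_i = -1.08 + -2.04*i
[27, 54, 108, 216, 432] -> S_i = 27*2^i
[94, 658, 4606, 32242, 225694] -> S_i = 94*7^i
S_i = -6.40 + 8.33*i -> [-6.4, 1.93, 10.26, 18.59, 26.92]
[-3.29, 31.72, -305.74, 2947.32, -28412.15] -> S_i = -3.29*(-9.64)^i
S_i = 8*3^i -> [8, 24, 72, 216, 648]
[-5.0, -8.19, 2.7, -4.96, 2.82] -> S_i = Random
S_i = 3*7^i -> [3, 21, 147, 1029, 7203]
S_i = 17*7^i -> [17, 119, 833, 5831, 40817]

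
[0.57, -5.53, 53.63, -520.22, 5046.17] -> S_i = 0.57*(-9.70)^i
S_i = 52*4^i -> [52, 208, 832, 3328, 13312]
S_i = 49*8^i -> [49, 392, 3136, 25088, 200704]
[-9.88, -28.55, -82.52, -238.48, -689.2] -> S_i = -9.88*2.89^i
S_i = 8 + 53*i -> [8, 61, 114, 167, 220]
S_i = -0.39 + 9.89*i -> [-0.39, 9.5, 19.39, 29.28, 39.17]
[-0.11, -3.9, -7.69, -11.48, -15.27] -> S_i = -0.11 + -3.79*i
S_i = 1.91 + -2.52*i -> [1.91, -0.61, -3.13, -5.65, -8.17]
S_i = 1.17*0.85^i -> [1.17, 0.99, 0.85, 0.72, 0.61]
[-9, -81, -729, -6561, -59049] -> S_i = -9*9^i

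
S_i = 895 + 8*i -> [895, 903, 911, 919, 927]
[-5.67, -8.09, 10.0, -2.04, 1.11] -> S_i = Random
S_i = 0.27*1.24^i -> [0.27, 0.33, 0.42, 0.51, 0.64]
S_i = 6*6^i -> [6, 36, 216, 1296, 7776]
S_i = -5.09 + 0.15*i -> [-5.09, -4.94, -4.79, -4.64, -4.49]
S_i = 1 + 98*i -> [1, 99, 197, 295, 393]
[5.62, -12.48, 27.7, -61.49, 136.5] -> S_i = 5.62*(-2.22)^i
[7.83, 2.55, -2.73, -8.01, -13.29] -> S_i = 7.83 + -5.28*i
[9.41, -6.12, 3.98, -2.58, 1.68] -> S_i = 9.41*(-0.65)^i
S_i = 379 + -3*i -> [379, 376, 373, 370, 367]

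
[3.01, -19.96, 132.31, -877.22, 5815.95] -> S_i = 3.01*(-6.63)^i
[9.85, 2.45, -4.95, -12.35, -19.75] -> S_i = 9.85 + -7.40*i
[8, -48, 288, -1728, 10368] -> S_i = 8*-6^i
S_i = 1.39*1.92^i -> [1.39, 2.67, 5.12, 9.84, 18.89]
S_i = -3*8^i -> [-3, -24, -192, -1536, -12288]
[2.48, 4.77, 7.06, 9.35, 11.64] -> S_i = 2.48 + 2.29*i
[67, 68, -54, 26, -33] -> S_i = Random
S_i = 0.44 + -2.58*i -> [0.44, -2.14, -4.72, -7.3, -9.88]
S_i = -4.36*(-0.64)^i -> [-4.36, 2.79, -1.79, 1.14, -0.73]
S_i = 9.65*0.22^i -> [9.65, 2.12, 0.47, 0.1, 0.02]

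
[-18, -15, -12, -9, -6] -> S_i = -18 + 3*i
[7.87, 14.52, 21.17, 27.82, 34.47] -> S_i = 7.87 + 6.65*i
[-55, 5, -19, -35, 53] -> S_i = Random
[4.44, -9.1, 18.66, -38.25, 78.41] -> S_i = 4.44*(-2.05)^i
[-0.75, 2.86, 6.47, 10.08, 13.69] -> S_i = -0.75 + 3.61*i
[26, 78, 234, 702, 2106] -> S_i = 26*3^i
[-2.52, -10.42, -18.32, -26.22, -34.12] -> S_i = -2.52 + -7.90*i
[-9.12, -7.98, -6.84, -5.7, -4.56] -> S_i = -9.12 + 1.14*i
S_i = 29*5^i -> [29, 145, 725, 3625, 18125]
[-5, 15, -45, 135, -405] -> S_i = -5*-3^i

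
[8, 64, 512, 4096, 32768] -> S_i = 8*8^i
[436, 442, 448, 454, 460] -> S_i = 436 + 6*i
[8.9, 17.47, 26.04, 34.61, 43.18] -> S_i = 8.90 + 8.57*i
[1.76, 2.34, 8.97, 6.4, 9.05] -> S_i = Random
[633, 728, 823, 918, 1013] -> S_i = 633 + 95*i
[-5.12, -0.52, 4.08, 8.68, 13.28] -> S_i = -5.12 + 4.60*i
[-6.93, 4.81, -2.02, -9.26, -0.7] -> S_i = Random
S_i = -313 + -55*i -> [-313, -368, -423, -478, -533]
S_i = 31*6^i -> [31, 186, 1116, 6696, 40176]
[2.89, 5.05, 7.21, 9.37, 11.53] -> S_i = 2.89 + 2.16*i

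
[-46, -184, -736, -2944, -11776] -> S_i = -46*4^i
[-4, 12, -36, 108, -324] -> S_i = -4*-3^i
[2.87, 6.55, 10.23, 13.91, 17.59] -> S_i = 2.87 + 3.68*i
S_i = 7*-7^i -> [7, -49, 343, -2401, 16807]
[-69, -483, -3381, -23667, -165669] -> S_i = -69*7^i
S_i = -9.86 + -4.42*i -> [-9.86, -14.28, -18.7, -23.12, -27.54]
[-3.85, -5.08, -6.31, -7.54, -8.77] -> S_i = -3.85 + -1.23*i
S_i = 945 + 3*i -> [945, 948, 951, 954, 957]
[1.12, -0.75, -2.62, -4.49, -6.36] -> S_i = 1.12 + -1.87*i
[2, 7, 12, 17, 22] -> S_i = 2 + 5*i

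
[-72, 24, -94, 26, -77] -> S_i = Random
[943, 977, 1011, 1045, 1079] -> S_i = 943 + 34*i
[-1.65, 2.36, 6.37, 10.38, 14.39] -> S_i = -1.65 + 4.01*i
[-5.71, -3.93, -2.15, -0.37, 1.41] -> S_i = -5.71 + 1.78*i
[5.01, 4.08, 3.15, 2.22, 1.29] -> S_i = 5.01 + -0.93*i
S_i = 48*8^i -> [48, 384, 3072, 24576, 196608]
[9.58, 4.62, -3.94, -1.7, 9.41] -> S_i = Random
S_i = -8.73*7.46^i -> [-8.73, -65.13, -485.84, -3624.35, -27037.69]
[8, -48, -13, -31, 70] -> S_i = Random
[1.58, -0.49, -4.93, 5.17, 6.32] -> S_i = Random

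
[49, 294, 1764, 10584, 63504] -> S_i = 49*6^i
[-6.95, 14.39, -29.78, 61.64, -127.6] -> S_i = -6.95*(-2.07)^i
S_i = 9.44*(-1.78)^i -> [9.44, -16.8, 29.91, -53.24, 94.77]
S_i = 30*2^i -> [30, 60, 120, 240, 480]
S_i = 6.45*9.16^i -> [6.45, 59.08, 541.19, 4957.31, 45408.97]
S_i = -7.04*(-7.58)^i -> [-7.04, 53.36, -404.49, 3066.06, -23240.71]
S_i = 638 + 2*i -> [638, 640, 642, 644, 646]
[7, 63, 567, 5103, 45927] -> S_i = 7*9^i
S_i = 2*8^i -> [2, 16, 128, 1024, 8192]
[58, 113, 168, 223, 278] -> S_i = 58 + 55*i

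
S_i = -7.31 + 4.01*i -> [-7.31, -3.3, 0.71, 4.72, 8.73]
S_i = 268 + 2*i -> [268, 270, 272, 274, 276]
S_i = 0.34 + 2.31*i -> [0.34, 2.65, 4.96, 7.27, 9.58]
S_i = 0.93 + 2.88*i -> [0.93, 3.81, 6.69, 9.57, 12.45]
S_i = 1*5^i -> [1, 5, 25, 125, 625]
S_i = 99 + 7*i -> [99, 106, 113, 120, 127]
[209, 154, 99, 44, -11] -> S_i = 209 + -55*i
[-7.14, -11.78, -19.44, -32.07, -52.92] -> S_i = -7.14*1.65^i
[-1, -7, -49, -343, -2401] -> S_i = -1*7^i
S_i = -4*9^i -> [-4, -36, -324, -2916, -26244]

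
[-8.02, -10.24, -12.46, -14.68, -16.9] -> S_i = -8.02 + -2.22*i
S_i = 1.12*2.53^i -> [1.12, 2.83, 7.17, 18.14, 45.89]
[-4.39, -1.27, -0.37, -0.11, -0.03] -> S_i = -4.39*0.29^i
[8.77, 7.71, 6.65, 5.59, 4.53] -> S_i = 8.77 + -1.06*i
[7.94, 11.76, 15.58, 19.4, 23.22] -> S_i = 7.94 + 3.82*i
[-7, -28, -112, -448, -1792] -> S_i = -7*4^i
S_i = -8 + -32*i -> [-8, -40, -72, -104, -136]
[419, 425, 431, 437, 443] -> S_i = 419 + 6*i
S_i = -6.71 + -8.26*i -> [-6.71, -14.97, -23.23, -31.49, -39.75]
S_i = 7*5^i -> [7, 35, 175, 875, 4375]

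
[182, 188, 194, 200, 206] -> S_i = 182 + 6*i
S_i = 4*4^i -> [4, 16, 64, 256, 1024]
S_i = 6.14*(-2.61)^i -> [6.14, -16.03, 41.83, -109.17, 284.92]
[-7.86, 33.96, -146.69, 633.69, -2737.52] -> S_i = -7.86*(-4.32)^i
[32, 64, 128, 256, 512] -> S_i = 32*2^i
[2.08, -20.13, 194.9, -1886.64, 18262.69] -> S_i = 2.08*(-9.68)^i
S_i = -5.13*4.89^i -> [-5.13, -25.09, -122.67, -599.85, -2933.28]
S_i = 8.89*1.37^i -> [8.89, 12.18, 16.69, 22.86, 31.32]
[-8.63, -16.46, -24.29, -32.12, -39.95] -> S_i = -8.63 + -7.83*i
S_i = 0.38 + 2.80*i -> [0.38, 3.18, 5.98, 8.78, 11.58]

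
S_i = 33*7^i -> [33, 231, 1617, 11319, 79233]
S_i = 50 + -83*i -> [50, -33, -116, -199, -282]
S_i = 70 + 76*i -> [70, 146, 222, 298, 374]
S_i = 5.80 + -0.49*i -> [5.8, 5.31, 4.82, 4.33, 3.84]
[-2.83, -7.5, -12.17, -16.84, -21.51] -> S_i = -2.83 + -4.67*i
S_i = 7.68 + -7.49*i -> [7.68, 0.19, -7.3, -14.79, -22.28]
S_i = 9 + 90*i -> [9, 99, 189, 279, 369]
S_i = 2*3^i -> [2, 6, 18, 54, 162]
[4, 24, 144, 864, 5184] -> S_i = 4*6^i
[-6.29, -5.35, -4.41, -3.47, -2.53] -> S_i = -6.29 + 0.94*i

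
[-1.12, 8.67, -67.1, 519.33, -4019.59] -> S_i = -1.12*(-7.74)^i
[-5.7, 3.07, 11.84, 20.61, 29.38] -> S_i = -5.70 + 8.77*i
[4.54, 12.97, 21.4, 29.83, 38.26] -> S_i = 4.54 + 8.43*i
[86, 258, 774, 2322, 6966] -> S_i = 86*3^i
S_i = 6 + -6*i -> [6, 0, -6, -12, -18]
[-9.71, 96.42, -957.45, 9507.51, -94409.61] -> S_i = -9.71*(-9.93)^i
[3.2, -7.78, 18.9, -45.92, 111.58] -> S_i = 3.20*(-2.43)^i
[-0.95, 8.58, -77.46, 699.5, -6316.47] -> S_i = -0.95*(-9.03)^i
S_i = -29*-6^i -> [-29, 174, -1044, 6264, -37584]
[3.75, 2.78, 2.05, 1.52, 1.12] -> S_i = 3.75*0.74^i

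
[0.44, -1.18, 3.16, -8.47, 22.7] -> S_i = 0.44*(-2.68)^i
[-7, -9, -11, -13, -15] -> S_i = -7 + -2*i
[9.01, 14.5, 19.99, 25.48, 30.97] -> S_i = 9.01 + 5.49*i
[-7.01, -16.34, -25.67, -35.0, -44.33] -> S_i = -7.01 + -9.33*i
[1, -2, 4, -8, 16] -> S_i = 1*-2^i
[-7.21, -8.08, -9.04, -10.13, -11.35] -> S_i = -7.21*1.12^i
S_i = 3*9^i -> [3, 27, 243, 2187, 19683]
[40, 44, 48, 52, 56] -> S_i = 40 + 4*i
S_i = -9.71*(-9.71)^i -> [-9.71, 94.28, -915.5, 8889.49, -86316.96]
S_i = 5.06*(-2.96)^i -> [5.06, -14.98, 44.33, -131.23, 388.43]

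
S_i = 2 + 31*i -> [2, 33, 64, 95, 126]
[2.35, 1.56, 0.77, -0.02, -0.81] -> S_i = 2.35 + -0.79*i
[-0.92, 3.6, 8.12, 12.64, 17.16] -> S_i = -0.92 + 4.52*i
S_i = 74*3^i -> [74, 222, 666, 1998, 5994]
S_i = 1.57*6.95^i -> [1.57, 10.91, 75.83, 527.05, 3663.02]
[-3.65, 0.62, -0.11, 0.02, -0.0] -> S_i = -3.65*(-0.17)^i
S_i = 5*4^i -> [5, 20, 80, 320, 1280]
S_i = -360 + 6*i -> [-360, -354, -348, -342, -336]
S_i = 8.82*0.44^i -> [8.82, 3.88, 1.71, 0.75, 0.33]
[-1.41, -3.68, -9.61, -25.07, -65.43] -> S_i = -1.41*2.61^i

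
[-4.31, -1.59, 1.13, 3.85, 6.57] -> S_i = -4.31 + 2.72*i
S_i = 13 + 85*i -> [13, 98, 183, 268, 353]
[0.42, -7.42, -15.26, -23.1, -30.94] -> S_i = 0.42 + -7.84*i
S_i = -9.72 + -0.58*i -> [-9.72, -10.3, -10.88, -11.46, -12.04]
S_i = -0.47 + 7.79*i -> [-0.47, 7.32, 15.11, 22.9, 30.69]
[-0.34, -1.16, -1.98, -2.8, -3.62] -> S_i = -0.34 + -0.82*i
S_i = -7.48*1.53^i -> [-7.48, -11.44, -17.51, -26.79, -40.99]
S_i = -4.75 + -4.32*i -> [-4.75, -9.07, -13.39, -17.71, -22.03]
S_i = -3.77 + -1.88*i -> [-3.77, -5.65, -7.53, -9.41, -11.29]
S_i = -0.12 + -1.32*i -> [-0.12, -1.44, -2.76, -4.08, -5.4]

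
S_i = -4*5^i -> [-4, -20, -100, -500, -2500]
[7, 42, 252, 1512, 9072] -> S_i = 7*6^i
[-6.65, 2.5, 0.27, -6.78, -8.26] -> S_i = Random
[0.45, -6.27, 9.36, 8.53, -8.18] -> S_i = Random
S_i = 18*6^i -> [18, 108, 648, 3888, 23328]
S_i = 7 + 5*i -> [7, 12, 17, 22, 27]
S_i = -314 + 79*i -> [-314, -235, -156, -77, 2]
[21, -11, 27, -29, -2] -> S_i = Random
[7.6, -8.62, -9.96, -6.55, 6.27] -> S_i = Random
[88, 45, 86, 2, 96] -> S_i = Random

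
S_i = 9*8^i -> [9, 72, 576, 4608, 36864]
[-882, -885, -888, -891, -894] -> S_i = -882 + -3*i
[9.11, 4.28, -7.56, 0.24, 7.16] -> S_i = Random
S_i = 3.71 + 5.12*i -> [3.71, 8.83, 13.95, 19.07, 24.19]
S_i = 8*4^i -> [8, 32, 128, 512, 2048]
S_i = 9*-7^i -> [9, -63, 441, -3087, 21609]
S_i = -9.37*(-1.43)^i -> [-9.37, 13.4, -19.16, 27.4, -39.18]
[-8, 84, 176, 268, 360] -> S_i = -8 + 92*i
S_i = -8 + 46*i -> [-8, 38, 84, 130, 176]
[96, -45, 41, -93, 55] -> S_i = Random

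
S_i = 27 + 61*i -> [27, 88, 149, 210, 271]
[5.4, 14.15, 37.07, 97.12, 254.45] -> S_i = 5.40*2.62^i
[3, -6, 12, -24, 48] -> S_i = 3*-2^i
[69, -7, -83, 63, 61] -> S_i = Random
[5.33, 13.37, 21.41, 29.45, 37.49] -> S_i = 5.33 + 8.04*i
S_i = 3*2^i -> [3, 6, 12, 24, 48]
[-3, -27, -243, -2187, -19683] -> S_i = -3*9^i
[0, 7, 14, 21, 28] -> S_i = 0 + 7*i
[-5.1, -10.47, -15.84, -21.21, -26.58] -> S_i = -5.10 + -5.37*i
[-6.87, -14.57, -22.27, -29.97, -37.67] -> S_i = -6.87 + -7.70*i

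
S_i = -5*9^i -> [-5, -45, -405, -3645, -32805]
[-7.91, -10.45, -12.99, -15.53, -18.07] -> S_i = -7.91 + -2.54*i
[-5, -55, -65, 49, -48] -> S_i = Random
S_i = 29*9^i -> [29, 261, 2349, 21141, 190269]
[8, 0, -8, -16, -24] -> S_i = 8 + -8*i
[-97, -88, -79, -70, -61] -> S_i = -97 + 9*i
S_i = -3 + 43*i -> [-3, 40, 83, 126, 169]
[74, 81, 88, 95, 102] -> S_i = 74 + 7*i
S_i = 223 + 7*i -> [223, 230, 237, 244, 251]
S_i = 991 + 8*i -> [991, 999, 1007, 1015, 1023]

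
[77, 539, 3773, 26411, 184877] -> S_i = 77*7^i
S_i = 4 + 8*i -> [4, 12, 20, 28, 36]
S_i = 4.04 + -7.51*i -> [4.04, -3.47, -10.98, -18.49, -26.0]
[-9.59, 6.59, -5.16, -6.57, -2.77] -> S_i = Random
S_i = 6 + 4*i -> [6, 10, 14, 18, 22]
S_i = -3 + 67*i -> [-3, 64, 131, 198, 265]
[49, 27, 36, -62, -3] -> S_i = Random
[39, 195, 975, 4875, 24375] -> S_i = 39*5^i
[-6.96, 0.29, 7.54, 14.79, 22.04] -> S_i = -6.96 + 7.25*i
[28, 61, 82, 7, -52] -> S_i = Random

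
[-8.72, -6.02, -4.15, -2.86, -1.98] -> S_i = -8.72*0.69^i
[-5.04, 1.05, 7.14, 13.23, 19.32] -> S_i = -5.04 + 6.09*i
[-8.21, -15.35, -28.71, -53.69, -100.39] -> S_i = -8.21*1.87^i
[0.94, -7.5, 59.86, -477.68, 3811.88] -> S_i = 0.94*(-7.98)^i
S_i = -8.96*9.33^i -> [-8.96, -83.6, -779.96, -7277.01, -67894.5]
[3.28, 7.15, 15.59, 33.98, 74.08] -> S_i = 3.28*2.18^i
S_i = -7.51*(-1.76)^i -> [-7.51, 13.22, -23.26, 40.94, -72.06]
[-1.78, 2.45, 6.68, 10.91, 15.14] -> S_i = -1.78 + 4.23*i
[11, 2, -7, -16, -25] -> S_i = 11 + -9*i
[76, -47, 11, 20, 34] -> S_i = Random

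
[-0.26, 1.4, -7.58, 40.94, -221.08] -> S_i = -0.26*(-5.40)^i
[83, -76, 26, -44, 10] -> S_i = Random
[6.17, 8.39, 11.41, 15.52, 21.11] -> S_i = 6.17*1.36^i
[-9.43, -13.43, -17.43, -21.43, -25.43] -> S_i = -9.43 + -4.00*i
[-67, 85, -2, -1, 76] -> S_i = Random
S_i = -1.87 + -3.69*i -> [-1.87, -5.56, -9.25, -12.94, -16.63]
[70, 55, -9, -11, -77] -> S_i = Random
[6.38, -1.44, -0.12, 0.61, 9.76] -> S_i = Random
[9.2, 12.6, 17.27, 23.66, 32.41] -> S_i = 9.20*1.37^i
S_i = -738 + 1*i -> [-738, -737, -736, -735, -734]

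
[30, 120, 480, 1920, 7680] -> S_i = 30*4^i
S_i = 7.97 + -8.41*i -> [7.97, -0.44, -8.85, -17.26, -25.67]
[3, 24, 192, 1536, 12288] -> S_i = 3*8^i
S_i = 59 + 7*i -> [59, 66, 73, 80, 87]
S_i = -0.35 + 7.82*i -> [-0.35, 7.47, 15.29, 23.11, 30.93]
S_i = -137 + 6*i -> [-137, -131, -125, -119, -113]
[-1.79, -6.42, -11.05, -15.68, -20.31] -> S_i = -1.79 + -4.63*i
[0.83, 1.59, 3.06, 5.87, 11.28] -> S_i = 0.83*1.92^i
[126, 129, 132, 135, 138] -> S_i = 126 + 3*i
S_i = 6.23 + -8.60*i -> [6.23, -2.37, -10.97, -19.57, -28.17]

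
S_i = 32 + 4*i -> [32, 36, 40, 44, 48]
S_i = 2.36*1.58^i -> [2.36, 3.73, 5.89, 9.31, 14.71]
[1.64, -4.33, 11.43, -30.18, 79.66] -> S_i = 1.64*(-2.64)^i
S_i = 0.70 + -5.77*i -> [0.7, -5.07, -10.84, -16.61, -22.38]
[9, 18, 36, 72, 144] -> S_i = 9*2^i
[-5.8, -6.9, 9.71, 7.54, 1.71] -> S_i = Random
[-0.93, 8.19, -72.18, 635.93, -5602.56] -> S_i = -0.93*(-8.81)^i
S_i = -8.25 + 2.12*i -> [-8.25, -6.13, -4.01, -1.89, 0.23]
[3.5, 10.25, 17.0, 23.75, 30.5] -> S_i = 3.50 + 6.75*i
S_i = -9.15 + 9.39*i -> [-9.15, 0.24, 9.63, 19.02, 28.41]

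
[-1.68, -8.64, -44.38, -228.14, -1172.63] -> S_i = -1.68*5.14^i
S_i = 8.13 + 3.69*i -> [8.13, 11.82, 15.51, 19.2, 22.89]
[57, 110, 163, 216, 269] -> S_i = 57 + 53*i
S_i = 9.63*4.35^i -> [9.63, 41.89, 182.22, 792.67, 3448.13]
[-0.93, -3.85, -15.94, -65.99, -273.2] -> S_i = -0.93*4.14^i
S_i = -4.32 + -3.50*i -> [-4.32, -7.82, -11.32, -14.82, -18.32]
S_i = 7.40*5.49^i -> [7.4, 40.63, 223.04, 1224.47, 6722.35]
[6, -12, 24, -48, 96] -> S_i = 6*-2^i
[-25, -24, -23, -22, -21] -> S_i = -25 + 1*i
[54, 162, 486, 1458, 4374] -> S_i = 54*3^i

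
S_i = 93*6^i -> [93, 558, 3348, 20088, 120528]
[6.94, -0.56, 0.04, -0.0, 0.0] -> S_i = 6.94*(-0.08)^i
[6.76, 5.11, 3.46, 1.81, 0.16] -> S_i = 6.76 + -1.65*i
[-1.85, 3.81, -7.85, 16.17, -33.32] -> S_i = -1.85*(-2.06)^i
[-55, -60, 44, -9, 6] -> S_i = Random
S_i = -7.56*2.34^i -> [-7.56, -17.69, -41.4, -96.87, -226.67]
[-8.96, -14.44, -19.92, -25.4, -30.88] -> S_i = -8.96 + -5.48*i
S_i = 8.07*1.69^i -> [8.07, 13.64, 23.05, 38.95, 65.83]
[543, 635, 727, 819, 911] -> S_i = 543 + 92*i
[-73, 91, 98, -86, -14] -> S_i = Random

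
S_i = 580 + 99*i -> [580, 679, 778, 877, 976]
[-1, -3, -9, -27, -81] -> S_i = -1*3^i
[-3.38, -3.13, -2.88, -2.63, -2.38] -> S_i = -3.38 + 0.25*i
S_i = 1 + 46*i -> [1, 47, 93, 139, 185]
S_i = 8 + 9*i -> [8, 17, 26, 35, 44]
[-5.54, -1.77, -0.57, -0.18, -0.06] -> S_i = -5.54*0.32^i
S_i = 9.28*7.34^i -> [9.28, 68.12, 499.97, 3669.75, 26935.94]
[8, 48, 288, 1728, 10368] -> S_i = 8*6^i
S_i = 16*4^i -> [16, 64, 256, 1024, 4096]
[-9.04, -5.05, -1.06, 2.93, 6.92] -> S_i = -9.04 + 3.99*i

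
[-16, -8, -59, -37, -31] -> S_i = Random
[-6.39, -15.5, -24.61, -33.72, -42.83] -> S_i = -6.39 + -9.11*i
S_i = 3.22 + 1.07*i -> [3.22, 4.29, 5.36, 6.43, 7.5]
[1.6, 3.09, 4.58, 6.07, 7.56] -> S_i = 1.60 + 1.49*i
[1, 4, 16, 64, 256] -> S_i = 1*4^i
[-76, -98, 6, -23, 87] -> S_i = Random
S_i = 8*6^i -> [8, 48, 288, 1728, 10368]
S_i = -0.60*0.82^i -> [-0.6, -0.49, -0.4, -0.33, -0.27]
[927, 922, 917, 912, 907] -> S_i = 927 + -5*i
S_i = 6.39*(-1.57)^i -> [6.39, -10.03, 15.75, -24.73, 38.82]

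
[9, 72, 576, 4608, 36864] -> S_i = 9*8^i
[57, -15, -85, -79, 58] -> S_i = Random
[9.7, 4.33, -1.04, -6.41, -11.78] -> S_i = 9.70 + -5.37*i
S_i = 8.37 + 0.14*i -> [8.37, 8.51, 8.65, 8.79, 8.93]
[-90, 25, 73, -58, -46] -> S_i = Random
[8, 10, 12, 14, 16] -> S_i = 8 + 2*i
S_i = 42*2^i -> [42, 84, 168, 336, 672]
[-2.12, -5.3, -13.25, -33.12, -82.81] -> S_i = -2.12*2.50^i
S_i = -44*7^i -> [-44, -308, -2156, -15092, -105644]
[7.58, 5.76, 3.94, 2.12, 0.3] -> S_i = 7.58 + -1.82*i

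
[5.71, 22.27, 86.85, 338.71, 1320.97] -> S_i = 5.71*3.90^i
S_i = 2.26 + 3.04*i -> [2.26, 5.3, 8.34, 11.38, 14.42]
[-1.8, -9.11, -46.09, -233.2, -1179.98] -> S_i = -1.80*5.06^i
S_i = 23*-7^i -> [23, -161, 1127, -7889, 55223]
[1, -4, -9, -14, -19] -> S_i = 1 + -5*i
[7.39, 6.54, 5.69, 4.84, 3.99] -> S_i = 7.39 + -0.85*i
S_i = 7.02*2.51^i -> [7.02, 17.62, 44.23, 111.01, 278.63]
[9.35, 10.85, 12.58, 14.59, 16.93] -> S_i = 9.35*1.16^i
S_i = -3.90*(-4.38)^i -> [-3.9, 17.08, -74.82, 327.71, -1435.36]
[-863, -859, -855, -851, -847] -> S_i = -863 + 4*i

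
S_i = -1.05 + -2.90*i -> [-1.05, -3.95, -6.85, -9.75, -12.65]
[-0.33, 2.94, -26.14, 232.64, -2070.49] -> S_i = -0.33*(-8.90)^i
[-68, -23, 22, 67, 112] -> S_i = -68 + 45*i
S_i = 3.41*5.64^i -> [3.41, 19.23, 108.47, 611.77, 3450.41]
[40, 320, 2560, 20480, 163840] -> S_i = 40*8^i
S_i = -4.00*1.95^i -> [-4.0, -7.8, -15.21, -29.66, -57.84]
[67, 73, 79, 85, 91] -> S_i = 67 + 6*i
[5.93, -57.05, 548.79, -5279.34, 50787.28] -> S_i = 5.93*(-9.62)^i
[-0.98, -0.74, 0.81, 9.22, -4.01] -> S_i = Random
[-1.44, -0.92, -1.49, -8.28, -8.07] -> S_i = Random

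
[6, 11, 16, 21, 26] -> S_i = 6 + 5*i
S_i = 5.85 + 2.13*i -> [5.85, 7.98, 10.11, 12.24, 14.37]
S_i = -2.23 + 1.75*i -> [-2.23, -0.48, 1.27, 3.02, 4.77]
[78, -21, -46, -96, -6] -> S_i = Random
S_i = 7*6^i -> [7, 42, 252, 1512, 9072]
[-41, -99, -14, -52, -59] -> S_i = Random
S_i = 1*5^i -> [1, 5, 25, 125, 625]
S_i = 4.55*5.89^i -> [4.55, 26.8, 157.85, 929.73, 5476.12]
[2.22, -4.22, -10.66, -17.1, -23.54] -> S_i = 2.22 + -6.44*i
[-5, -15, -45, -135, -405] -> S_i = -5*3^i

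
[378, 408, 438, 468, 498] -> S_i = 378 + 30*i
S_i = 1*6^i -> [1, 6, 36, 216, 1296]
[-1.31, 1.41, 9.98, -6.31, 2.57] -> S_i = Random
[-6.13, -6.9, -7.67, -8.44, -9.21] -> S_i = -6.13 + -0.77*i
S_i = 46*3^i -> [46, 138, 414, 1242, 3726]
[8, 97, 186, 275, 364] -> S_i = 8 + 89*i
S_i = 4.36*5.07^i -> [4.36, 22.11, 112.07, 568.21, 2880.83]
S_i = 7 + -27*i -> [7, -20, -47, -74, -101]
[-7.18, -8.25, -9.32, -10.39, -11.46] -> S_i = -7.18 + -1.07*i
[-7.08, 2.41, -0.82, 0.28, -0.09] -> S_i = -7.08*(-0.34)^i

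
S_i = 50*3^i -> [50, 150, 450, 1350, 4050]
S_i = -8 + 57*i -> [-8, 49, 106, 163, 220]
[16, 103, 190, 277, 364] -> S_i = 16 + 87*i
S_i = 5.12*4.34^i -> [5.12, 22.22, 96.44, 418.54, 1816.47]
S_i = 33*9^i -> [33, 297, 2673, 24057, 216513]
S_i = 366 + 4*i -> [366, 370, 374, 378, 382]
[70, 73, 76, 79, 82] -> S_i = 70 + 3*i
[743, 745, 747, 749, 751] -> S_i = 743 + 2*i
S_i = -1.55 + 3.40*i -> [-1.55, 1.85, 5.25, 8.65, 12.05]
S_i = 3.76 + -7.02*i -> [3.76, -3.26, -10.28, -17.3, -24.32]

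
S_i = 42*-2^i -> [42, -84, 168, -336, 672]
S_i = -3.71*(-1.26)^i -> [-3.71, 4.67, -5.89, 7.42, -9.35]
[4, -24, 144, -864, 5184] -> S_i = 4*-6^i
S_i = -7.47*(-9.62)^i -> [-7.47, 71.86, -691.31, 6650.37, -63976.56]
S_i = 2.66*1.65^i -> [2.66, 4.39, 7.24, 11.95, 19.72]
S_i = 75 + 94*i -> [75, 169, 263, 357, 451]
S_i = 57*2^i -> [57, 114, 228, 456, 912]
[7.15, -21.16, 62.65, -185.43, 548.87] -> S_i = 7.15*(-2.96)^i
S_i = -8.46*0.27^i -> [-8.46, -2.28, -0.62, -0.17, -0.04]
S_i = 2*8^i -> [2, 16, 128, 1024, 8192]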